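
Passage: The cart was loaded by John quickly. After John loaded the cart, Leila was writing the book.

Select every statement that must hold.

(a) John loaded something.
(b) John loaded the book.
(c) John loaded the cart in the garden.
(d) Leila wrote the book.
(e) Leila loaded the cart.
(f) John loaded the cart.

(a) Entailed — this follows by dropping conjuncts from the loading event's description.
(b) Not entailed — John loaded the cart, not the book; the book belongs to the writing event.
(c) Not entailed — 'in the garden' adds information not in the original event.
(d) Not entailed — 'was writing' is progressive on an accomplishment; it does not entail the completed 'wrote'.
(e) Not entailed — the passage has John loading the cart, not Leila.
(f) Entailed — this follows by dropping conjuncts from the loading event's description.

(a), (f)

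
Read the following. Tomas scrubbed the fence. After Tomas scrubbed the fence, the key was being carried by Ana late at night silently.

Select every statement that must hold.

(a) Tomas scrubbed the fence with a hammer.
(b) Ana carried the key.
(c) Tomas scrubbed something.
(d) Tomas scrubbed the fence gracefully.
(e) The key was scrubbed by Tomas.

(a) Not entailed — 'with a hammer' adds information not in the original event.
(b) Entailed — 'carry' is an activity; 'was carrying' entails that some carrying happened, so 'carried' holds.
(c) Entailed — this follows by dropping conjuncts from the scrubbing event's description.
(d) Not entailed — 'gracefully' adds information not in the original event.
(e) Not entailed — Tomas scrubbed the fence, not the key; the key belongs to the carrying event.

(b), (c)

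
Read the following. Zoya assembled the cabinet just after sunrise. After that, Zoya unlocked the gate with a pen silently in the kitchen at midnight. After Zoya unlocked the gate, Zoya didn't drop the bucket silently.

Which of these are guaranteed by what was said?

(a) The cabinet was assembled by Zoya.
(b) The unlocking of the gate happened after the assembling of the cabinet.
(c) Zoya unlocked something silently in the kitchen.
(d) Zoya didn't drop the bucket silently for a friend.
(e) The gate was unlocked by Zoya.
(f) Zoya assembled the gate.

(a), (b), (c), (d), (e)

(a) Entailed — every conjunct here is already in the original assembling event.
(b) Entailed — the narrative places the assembling before the unlocking.
(c) Entailed — every conjunct here is already in the original unlocking event.
(d) Entailed — under negation, adding a further restriction is entailed: if no such dropping event occurred, none occurred for a friend either.
(e) Entailed — dropping 'at midnight', 'silently', 'in the kitchen', 'with a pen' leaves a sub-description the original still satisfies.
(f) Not entailed — Zoya assembled the cabinet, not the gate; the gate belongs to the unlocking event.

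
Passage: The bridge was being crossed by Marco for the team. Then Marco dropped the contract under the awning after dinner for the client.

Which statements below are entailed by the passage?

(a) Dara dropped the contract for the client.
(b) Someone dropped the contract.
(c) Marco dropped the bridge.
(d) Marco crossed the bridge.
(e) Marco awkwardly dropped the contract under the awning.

(b)

(a) Not entailed — the passage has Marco dropping the contract, not Dara.
(b) Entailed — dropping 'under the awning', 'after dinner', 'for the client' and generalizing the agent leaves a sub-description the original still satisfies.
(c) Not entailed — Marco dropped the contract, not the bridge; the bridge belongs to the crossing event.
(d) Not entailed — 'was crossing' is progressive on an accomplishment; it does not entail the completed 'crossed'.
(e) Not entailed — 'awkwardly' adds information not in the original event.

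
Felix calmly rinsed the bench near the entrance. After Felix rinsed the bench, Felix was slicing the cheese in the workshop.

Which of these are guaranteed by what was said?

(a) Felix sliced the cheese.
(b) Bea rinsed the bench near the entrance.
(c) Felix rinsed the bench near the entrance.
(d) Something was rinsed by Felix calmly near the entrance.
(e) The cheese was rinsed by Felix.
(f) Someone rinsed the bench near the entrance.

(a) Not entailed — 'was slicing' is progressive on an accomplishment; it does not entail the completed 'sliced'.
(b) Not entailed — the passage has Felix rinsing the bench, not Bea.
(c) Entailed — the original entails any weakening of itself; this just drops 'calmly'.
(d) Entailed — generalizing the patient leaves a sub-description the original still satisfies.
(e) Not entailed — Felix rinsed the bench, not the cheese; the cheese belongs to the slicing event.
(f) Entailed — this follows by dropping conjuncts from the rinsing event's description.

(c), (d), (f)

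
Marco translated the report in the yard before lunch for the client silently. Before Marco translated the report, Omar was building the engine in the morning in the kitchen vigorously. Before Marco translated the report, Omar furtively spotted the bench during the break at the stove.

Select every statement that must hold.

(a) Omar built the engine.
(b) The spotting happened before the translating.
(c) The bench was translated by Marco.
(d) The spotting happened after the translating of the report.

(b)

(a) Not entailed — 'was building' is progressive on an accomplishment; it does not entail the completed 'built'.
(b) Entailed — the narrative places the spotting before the translating.
(c) Not entailed — Marco translated the report, not the bench; the bench belongs to the spotting event.
(d) Not entailed — the narrative places the spotting before the translating, not after.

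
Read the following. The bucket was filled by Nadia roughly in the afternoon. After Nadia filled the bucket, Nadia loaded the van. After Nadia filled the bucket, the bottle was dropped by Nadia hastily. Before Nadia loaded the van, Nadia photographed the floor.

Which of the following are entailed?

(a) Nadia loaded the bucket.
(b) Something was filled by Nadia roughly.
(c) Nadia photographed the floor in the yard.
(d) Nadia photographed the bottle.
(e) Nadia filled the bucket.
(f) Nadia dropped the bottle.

(a) Not entailed — Nadia loaded the van, not the bucket; the bucket belongs to the filling event.
(b) Entailed — dropping 'in the afternoon' and generalizing the patient leaves a sub-description the original still satisfies.
(c) Not entailed — 'in the yard' adds information not in the original event.
(d) Not entailed — Nadia photographed the floor, not the bottle; the bottle belongs to the dropping event.
(e) Entailed — dropping 'in the afternoon', 'roughly' leaves a sub-description the original still satisfies.
(f) Entailed — every conjunct here is already in the original dropping event.

(b), (e), (f)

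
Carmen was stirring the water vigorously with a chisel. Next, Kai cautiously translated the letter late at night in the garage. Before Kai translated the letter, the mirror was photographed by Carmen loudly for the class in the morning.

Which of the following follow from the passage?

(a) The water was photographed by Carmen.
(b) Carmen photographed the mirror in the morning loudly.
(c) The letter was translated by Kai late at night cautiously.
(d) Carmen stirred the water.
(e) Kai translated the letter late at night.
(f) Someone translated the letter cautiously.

(a) Not entailed — Carmen photographed the mirror, not the water; the water belongs to the stirring event.
(b) Entailed — this follows by dropping conjuncts from the photographing event's description.
(c) Entailed — the original entails any weakening of itself; this just drops 'in the garage'.
(d) Entailed — 'stir' is an activity; 'was stirring' entails that some stirring happened, so 'stirred' holds.
(e) Entailed — dropping 'cautiously', 'in the garage' leaves a sub-description the original still satisfies.
(f) Entailed — dropping 'late at night', 'in the garage' and generalizing the agent leaves a sub-description the original still satisfies.

(b), (c), (d), (e), (f)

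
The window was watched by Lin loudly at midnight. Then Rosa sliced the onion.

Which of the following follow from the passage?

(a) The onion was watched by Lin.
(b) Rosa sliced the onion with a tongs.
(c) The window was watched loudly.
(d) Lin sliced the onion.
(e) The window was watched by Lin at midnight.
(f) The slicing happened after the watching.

(a) Not entailed — Lin watched the window, not the onion; the onion belongs to the slicing event.
(b) Not entailed — 'with a tongs' adds information not in the original event.
(c) Entailed — this follows by dropping conjuncts from the watching event's description.
(d) Not entailed — the passage has Rosa slicing the onion, not Lin.
(e) Entailed — every conjunct here is already in the original watching event.
(f) Entailed — the narrative places the watching before the slicing.

(c), (e), (f)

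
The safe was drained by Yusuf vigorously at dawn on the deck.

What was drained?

the safe

'the safe' marks the patient of the draining event.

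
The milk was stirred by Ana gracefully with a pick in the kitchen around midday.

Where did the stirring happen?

'in the kitchen' marks the location of the stirring event.

in the kitchen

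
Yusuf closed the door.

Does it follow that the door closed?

yes

'Yusuf closed the door' is the causative; it entails the inchoative 'the door closed'.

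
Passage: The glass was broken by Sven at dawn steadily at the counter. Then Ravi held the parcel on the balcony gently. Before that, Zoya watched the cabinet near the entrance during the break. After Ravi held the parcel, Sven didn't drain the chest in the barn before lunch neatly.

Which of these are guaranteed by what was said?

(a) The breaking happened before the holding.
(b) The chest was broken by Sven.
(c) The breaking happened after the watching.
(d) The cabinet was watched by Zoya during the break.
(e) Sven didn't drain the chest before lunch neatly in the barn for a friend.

(a) Entailed — the narrative places the breaking before the holding.
(b) Not entailed — Sven broke the glass, not the chest; the chest belongs to the draining event.
(c) Not entailed — the narrative doesn't order the watching relative to the breaking.
(d) Entailed — the original entails any weakening of itself; this just drops 'near the entrance'.
(e) Entailed — under negation, adding a further restriction is entailed: if no such draining event occurred, none occurred for a friend either.

(a), (d), (e)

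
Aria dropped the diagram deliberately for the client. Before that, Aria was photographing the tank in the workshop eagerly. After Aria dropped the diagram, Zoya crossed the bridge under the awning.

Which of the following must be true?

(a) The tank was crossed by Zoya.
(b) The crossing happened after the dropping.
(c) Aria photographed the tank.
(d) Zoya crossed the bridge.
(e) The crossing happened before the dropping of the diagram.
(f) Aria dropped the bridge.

(a) Not entailed — Zoya crossed the bridge, not the tank; the tank belongs to the photographing event.
(b) Entailed — the narrative places the dropping before the crossing.
(c) Not entailed — 'was photographing' is progressive on an accomplishment; it does not entail the completed 'photographed'.
(d) Entailed — the original entails any weakening of itself; this just drops 'under the awning'.
(e) Not entailed — the narrative places the dropping before the crossing, not after.
(f) Not entailed — Aria dropped the diagram, not the bridge; the bridge belongs to the crossing event.

(b), (d)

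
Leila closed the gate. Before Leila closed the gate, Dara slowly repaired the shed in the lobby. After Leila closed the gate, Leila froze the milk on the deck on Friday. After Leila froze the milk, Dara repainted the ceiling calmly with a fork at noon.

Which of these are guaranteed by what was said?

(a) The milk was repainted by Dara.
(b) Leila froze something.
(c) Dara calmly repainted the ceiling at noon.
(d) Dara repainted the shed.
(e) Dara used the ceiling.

(a) Not entailed — Dara repainted the ceiling, not the milk; the milk belongs to the freezing event.
(b) Entailed — every conjunct here is already in the original freezing event.
(c) Entailed — the original entails any weakening of itself; this just drops 'with a fork'.
(d) Not entailed — Dara repainted the ceiling, not the shed; the shed belongs to the repairing event.
(e) Not entailed — the ceiling is the patient, not an instrument — Dara used a fork.

(b), (c)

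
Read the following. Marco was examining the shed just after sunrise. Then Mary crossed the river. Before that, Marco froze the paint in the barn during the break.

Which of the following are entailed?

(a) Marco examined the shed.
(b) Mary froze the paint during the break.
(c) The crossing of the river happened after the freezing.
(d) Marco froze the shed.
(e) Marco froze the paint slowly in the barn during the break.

(a), (c)

(a) Entailed — 'examine' is an activity; 'was examining' entails that some examining happened, so 'examined' holds.
(b) Not entailed — the passage has Marco freezing the paint, not Mary.
(c) Entailed — the narrative places the freezing before the crossing.
(d) Not entailed — Marco froze the paint, not the shed; the shed belongs to the examining event.
(e) Not entailed — 'slowly' adds information not in the original event.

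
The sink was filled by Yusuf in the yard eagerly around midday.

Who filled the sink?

Yusuf

'Yusuf' marks the agent of the filling event.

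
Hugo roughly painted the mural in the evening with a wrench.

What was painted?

'the mural' marks the patient of the painting event.

the mural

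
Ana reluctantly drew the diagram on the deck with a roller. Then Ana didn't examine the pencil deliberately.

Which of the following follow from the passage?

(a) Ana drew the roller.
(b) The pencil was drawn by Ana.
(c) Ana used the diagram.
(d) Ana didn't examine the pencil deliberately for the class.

(a) Not entailed — the roller is the instrument, not what was drawn.
(b) Not entailed — Ana drew the diagram, not the pencil; the pencil belongs to the examining event.
(c) Not entailed — the diagram is the patient, not an instrument — Ana used a roller.
(d) Entailed — under negation, adding a further restriction is entailed: if no such examining event occurred, none occurred for the class either.

(d)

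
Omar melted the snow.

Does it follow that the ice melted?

Nothing is said about any ice; only the snow is affected.

no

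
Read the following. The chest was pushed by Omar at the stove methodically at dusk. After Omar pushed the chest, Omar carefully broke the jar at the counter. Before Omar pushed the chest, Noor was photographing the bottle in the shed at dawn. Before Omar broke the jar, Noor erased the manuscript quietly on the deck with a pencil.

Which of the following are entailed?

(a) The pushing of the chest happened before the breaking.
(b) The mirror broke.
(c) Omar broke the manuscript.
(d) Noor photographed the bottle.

(a) Entailed — the narrative places the pushing before the breaking.
(b) Not entailed — the jar is what broke, not the mirror.
(c) Not entailed — Omar broke the jar, not the manuscript; the manuscript belongs to the erasing event.
(d) Not entailed — 'was photographing' is progressive on an accomplishment; it does not entail the completed 'photographed'.

(a)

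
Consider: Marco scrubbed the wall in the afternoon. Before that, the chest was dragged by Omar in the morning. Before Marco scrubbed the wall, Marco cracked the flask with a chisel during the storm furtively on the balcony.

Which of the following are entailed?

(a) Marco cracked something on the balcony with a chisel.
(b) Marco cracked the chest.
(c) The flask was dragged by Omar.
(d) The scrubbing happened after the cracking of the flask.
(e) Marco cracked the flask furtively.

(a) Entailed — dropping 'during the storm', 'furtively' and generalizing the patient leaves a sub-description the original still satisfies.
(b) Not entailed — Marco cracked the flask, not the chest; the chest belongs to the dragging event.
(c) Not entailed — Omar dragged the chest, not the flask; the flask belongs to the cracking event.
(d) Entailed — the narrative places the cracking before the scrubbing.
(e) Entailed — dropping 'on the balcony', 'during the storm', 'with a chisel' leaves a sub-description the original still satisfies.

(a), (d), (e)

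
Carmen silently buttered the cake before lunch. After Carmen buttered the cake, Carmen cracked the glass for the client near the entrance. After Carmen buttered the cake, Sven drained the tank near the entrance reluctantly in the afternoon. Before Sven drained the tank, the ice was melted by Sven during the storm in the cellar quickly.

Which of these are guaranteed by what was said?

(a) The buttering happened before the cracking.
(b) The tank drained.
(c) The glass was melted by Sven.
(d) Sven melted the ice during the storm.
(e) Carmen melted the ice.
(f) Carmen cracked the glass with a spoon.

(a), (b), (d)

(a) Entailed — the narrative places the buttering before the cracking.
(b) Entailed — 'Sven drained the tank' is causative; it entails the inchoative 'the tank drained'.
(c) Not entailed — Sven melted the ice, not the glass; the glass belongs to the cracking event.
(d) Entailed — the original entails any weakening of itself; this just drops 'quickly', 'in the cellar'.
(e) Not entailed — the passage has Sven melting the ice, not Carmen.
(f) Not entailed — 'with a spoon' adds information not in the original event.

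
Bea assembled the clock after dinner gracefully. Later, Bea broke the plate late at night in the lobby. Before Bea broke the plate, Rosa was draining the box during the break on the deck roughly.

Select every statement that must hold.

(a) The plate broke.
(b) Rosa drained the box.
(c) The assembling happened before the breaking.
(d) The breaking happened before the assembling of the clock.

(a) Entailed — 'Bea broke the plate' is causative; it entails the inchoative 'the plate broke'.
(b) Not entailed — 'was draining' is progressive on an accomplishment; it does not entail the completed 'drained'.
(c) Entailed — the narrative places the assembling before the breaking.
(d) Not entailed — the narrative places the assembling before the breaking, not after.

(a), (c)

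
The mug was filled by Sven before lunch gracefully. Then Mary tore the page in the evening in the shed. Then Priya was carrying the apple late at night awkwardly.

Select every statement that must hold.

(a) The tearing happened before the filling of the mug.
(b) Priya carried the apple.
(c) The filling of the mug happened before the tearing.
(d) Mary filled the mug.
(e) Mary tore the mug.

(a) Not entailed — the narrative places the filling before the tearing, not after.
(b) Entailed — 'carry' is an activity; 'was carrying' entails that some carrying happened, so 'carried' holds.
(c) Entailed — the narrative places the filling before the tearing.
(d) Not entailed — the passage has Sven filling the mug, not Mary.
(e) Not entailed — Mary tore the page, not the mug; the mug belongs to the filling event.

(b), (c)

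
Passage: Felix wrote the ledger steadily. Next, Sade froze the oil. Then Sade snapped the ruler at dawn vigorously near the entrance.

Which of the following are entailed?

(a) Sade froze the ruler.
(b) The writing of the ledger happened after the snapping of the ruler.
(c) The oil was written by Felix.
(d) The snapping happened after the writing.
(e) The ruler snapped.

(d), (e)

(a) Not entailed — Sade froze the oil, not the ruler; the ruler belongs to the snapping event.
(b) Not entailed — the narrative places the writing before the snapping, not after.
(c) Not entailed — Felix wrote the ledger, not the oil; the oil belongs to the freezing event.
(d) Entailed — the narrative places the writing before the snapping.
(e) Entailed — 'Sade snapped the ruler' is causative; it entails the inchoative 'the ruler snapped'.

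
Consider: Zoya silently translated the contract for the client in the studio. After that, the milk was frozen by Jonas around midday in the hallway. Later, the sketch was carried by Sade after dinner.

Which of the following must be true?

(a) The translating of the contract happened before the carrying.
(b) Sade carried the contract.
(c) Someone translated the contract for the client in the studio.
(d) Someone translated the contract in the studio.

(a) Entailed — the narrative places the translating before the carrying.
(b) Not entailed — Sade carried the sketch, not the contract; the contract belongs to the translating event.
(c) Entailed — dropping 'silently' and generalizing the agent leaves a sub-description the original still satisfies.
(d) Entailed — this follows by dropping conjuncts from the translating event's description.

(a), (c), (d)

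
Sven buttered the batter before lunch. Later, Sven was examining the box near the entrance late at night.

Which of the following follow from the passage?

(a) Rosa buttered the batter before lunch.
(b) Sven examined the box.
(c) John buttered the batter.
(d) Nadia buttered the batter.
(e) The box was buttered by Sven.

(b)

(a) Not entailed — the passage has Sven buttering the batter, not Rosa.
(b) Entailed — 'examine' is an activity; 'was examining' entails that some examining happened, so 'examined' holds.
(c) Not entailed — the passage has Sven buttering the batter, not John.
(d) Not entailed — the passage has Sven buttering the batter, not Nadia.
(e) Not entailed — Sven buttered the batter, not the box; the box belongs to the examining event.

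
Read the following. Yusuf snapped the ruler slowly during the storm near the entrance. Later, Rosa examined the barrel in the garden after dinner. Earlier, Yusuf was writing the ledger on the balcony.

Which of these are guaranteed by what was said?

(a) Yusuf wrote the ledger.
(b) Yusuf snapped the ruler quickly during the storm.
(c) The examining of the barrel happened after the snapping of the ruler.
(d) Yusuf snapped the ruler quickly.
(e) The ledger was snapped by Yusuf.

(c)

(a) Not entailed — 'was writing' is progressive on an accomplishment; it does not entail the completed 'wrote'.
(b) Not entailed — 'quickly' adds a manner not in (and inconsistent with) the original.
(c) Entailed — the narrative places the snapping before the examining.
(d) Not entailed — 'quickly' adds a manner not in (and inconsistent with) the original.
(e) Not entailed — Yusuf snapped the ruler, not the ledger; the ledger belongs to the writing event.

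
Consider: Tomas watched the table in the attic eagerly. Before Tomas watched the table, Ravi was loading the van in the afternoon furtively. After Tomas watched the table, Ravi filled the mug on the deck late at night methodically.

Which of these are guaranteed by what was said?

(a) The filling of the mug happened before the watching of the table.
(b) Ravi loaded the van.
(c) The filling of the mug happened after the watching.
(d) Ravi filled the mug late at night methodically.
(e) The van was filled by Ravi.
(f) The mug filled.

(c), (d), (f)

(a) Not entailed — the narrative places the watching before the filling, not after.
(b) Not entailed — 'was loading' is progressive on an accomplishment; it does not entail the completed 'loaded'.
(c) Entailed — the narrative places the watching before the filling.
(d) Entailed — this follows by dropping conjuncts from the filling event's description.
(e) Not entailed — Ravi filled the mug, not the van; the van belongs to the loading event.
(f) Entailed — 'Ravi filled the mug' is causative; it entails the inchoative 'the mug filled'.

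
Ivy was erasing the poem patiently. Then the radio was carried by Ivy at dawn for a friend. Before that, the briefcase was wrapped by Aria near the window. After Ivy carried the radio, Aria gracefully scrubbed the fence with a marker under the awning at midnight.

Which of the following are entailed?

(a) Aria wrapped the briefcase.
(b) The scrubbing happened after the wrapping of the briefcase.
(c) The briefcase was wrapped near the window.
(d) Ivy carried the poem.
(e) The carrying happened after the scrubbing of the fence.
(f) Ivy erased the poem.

(a) Entailed — every conjunct here is already in the original wrapping event.
(b) Entailed — the narrative places the wrapping before the scrubbing.
(c) Entailed — every conjunct here is already in the original wrapping event.
(d) Not entailed — Ivy carried the radio, not the poem; the poem belongs to the erasing event.
(e) Not entailed — the narrative places the carrying before the scrubbing, not after.
(f) Not entailed — 'was erasing' is progressive on an accomplishment; it does not entail the completed 'erased'.

(a), (b), (c)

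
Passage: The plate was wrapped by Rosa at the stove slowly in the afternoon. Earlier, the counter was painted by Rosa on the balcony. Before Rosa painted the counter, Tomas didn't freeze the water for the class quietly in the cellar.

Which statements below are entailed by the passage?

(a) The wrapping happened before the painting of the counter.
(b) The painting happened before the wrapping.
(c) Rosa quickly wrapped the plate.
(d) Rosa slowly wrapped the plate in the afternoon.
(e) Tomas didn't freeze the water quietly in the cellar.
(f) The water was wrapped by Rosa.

(a) Not entailed — the narrative places the painting before the wrapping, not after.
(b) Entailed — the narrative places the painting before the wrapping.
(c) Not entailed — 'quickly' adds a manner not in (and inconsistent with) the original.
(d) Entailed — every conjunct here is already in the original wrapping event.
(e) Not entailed — dropping 'for the class' under negation is not valid — the original leaves open that Tomas froze the water some other way.
(f) Not entailed — Rosa wrapped the plate, not the water; the water belongs to the freezing event.

(b), (d)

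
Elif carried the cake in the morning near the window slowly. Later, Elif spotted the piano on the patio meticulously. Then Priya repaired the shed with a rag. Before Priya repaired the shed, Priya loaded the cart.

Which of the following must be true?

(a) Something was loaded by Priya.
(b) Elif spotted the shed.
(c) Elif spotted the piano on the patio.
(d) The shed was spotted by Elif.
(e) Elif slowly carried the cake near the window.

(a), (c), (e)

(a) Entailed — the original entails any weakening of itself; this just generalizes the patient.
(b) Not entailed — Elif spotted the piano, not the shed; the shed belongs to the repairing event.
(c) Entailed — every conjunct here is already in the original spotting event.
(d) Not entailed — Elif spotted the piano, not the shed; the shed belongs to the repairing event.
(e) Entailed — the original entails any weakening of itself; this just drops 'in the morning'.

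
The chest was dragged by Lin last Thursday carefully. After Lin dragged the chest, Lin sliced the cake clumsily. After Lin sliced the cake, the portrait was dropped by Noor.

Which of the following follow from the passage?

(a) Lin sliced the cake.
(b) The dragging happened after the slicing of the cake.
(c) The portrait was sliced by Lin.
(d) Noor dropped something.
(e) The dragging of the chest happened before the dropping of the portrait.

(a) Entailed — dropping 'clumsily' leaves a sub-description the original still satisfies.
(b) Not entailed — the narrative places the dragging before the slicing, not after.
(c) Not entailed — Lin sliced the cake, not the portrait; the portrait belongs to the dropping event.
(d) Entailed — the original entails any weakening of itself; this just generalizes the patient.
(e) Entailed — the narrative places the dragging before the dropping.

(a), (d), (e)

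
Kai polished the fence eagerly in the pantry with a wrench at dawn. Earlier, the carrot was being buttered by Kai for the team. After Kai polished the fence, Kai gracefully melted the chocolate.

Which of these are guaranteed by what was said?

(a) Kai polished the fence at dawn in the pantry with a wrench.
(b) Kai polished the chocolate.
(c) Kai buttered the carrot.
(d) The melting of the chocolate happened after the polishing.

(a) Entailed — dropping 'eagerly' leaves a sub-description the original still satisfies.
(b) Not entailed — Kai polished the fence, not the chocolate; the chocolate belongs to the melting event.
(c) Not entailed — 'was buttering' is progressive on an accomplishment; it does not entail the completed 'buttered'.
(d) Entailed — the narrative places the polishing before the melting.

(a), (d)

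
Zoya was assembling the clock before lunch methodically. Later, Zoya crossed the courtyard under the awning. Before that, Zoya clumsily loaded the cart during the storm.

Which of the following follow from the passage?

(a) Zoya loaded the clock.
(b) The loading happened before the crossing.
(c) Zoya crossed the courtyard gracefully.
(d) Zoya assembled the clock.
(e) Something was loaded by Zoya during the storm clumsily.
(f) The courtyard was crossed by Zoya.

(a) Not entailed — Zoya loaded the cart, not the clock; the clock belongs to the assembling event.
(b) Entailed — the narrative places the loading before the crossing.
(c) Not entailed — 'gracefully' adds information not in the original event.
(d) Not entailed — 'was assembling' is progressive on an accomplishment; it does not entail the completed 'assembled'.
(e) Entailed — every conjunct here is already in the original loading event.
(f) Entailed — the original entails any weakening of itself; this just drops 'under the awning'.

(b), (e), (f)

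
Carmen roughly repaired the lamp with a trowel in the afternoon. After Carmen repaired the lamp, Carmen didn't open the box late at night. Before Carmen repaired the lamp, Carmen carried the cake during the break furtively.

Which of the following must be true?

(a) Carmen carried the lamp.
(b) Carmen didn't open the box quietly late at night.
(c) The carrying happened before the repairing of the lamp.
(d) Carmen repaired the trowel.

(a) Not entailed — Carmen carried the cake, not the lamp; the lamp belongs to the repairing event.
(b) Entailed — under negation, adding a further restriction is entailed: if no such opening event occurred, none occurred quietly either.
(c) Entailed — the narrative places the carrying before the repairing.
(d) Not entailed — the trowel is the instrument, not what was repaired.

(b), (c)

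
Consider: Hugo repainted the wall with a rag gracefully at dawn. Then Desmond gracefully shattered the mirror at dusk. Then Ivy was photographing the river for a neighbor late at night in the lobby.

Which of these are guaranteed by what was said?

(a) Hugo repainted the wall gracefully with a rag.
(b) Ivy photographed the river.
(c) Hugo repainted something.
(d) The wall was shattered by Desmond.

(a), (c)

(a) Entailed — every conjunct here is already in the original repainting event.
(b) Not entailed — 'was photographing' is progressive on an accomplishment; it does not entail the completed 'photographed'.
(c) Entailed — the original entails any weakening of itself; this just drops 'with a rag', 'gracefully', 'at dawn' and generalizes the patient.
(d) Not entailed — Desmond shattered the mirror, not the wall; the wall belongs to the repainting event.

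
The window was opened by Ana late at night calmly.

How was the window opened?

'calmly' marks the manner of the opening event.

calmly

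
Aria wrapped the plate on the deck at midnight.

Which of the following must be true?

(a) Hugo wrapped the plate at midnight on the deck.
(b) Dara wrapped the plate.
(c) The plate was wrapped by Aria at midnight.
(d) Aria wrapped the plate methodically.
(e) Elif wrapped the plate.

(c)

(a) Not entailed — the passage has Aria wrapping the plate, not Hugo.
(b) Not entailed — the passage has Aria wrapping the plate, not Dara.
(c) Entailed — this follows by dropping conjuncts from the wrapping event's description.
(d) Not entailed — 'methodically' adds information not in the original event.
(e) Not entailed — the passage has Aria wrapping the plate, not Elif.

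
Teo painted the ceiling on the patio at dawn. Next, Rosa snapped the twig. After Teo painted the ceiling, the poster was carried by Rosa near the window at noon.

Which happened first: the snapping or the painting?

The connectives place the painting before the snapping.

the painting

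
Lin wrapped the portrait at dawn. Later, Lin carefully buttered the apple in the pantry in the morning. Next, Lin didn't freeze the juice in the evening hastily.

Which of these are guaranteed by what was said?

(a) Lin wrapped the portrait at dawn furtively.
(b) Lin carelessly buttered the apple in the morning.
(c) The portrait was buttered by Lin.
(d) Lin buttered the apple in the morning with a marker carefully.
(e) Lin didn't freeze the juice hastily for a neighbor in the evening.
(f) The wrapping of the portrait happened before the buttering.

(a) Not entailed — 'furtively' adds information not in the original event.
(b) Not entailed — 'carelessly' adds a manner not in (and inconsistent with) the original.
(c) Not entailed — Lin buttered the apple, not the portrait; the portrait belongs to the wrapping event.
(d) Not entailed — 'with a marker' adds information not in the original event.
(e) Entailed — under negation, adding a further restriction is entailed: if no such freezing event occurred, none occurred for a neighbor either.
(f) Entailed — the narrative places the wrapping before the buttering.

(e), (f)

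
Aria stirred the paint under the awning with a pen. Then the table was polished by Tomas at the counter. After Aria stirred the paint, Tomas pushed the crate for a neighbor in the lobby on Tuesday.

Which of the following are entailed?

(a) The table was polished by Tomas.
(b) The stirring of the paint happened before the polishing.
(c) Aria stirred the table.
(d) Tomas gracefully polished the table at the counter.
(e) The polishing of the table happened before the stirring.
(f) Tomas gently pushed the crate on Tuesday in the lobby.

(a) Entailed — dropping 'at the counter' leaves a sub-description the original still satisfies.
(b) Entailed — the narrative places the stirring before the polishing.
(c) Not entailed — Aria stirred the paint, not the table; the table belongs to the polishing event.
(d) Not entailed — 'gracefully' adds information not in the original event.
(e) Not entailed — the narrative places the stirring before the polishing, not after.
(f) Not entailed — 'gently' adds information not in the original event.

(a), (b)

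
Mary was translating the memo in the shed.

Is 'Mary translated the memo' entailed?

no

'was translating' is progressive; for an accomplishment like 'translate the memo', it doesn't entail completion.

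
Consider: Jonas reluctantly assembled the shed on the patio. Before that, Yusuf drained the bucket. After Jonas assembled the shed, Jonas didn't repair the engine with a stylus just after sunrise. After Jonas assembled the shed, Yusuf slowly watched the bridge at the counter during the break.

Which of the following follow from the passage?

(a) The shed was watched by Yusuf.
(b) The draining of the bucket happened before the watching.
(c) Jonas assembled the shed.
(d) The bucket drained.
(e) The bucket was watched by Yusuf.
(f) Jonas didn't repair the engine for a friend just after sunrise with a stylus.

(b), (c), (d), (f)

(a) Not entailed — Yusuf watched the bridge, not the shed; the shed belongs to the assembling event.
(b) Entailed — the narrative places the draining before the watching.
(c) Entailed — this follows by dropping conjuncts from the assembling event's description.
(d) Entailed — 'Yusuf drained the bucket' is causative; it entails the inchoative 'the bucket drained'.
(e) Not entailed — Yusuf watched the bridge, not the bucket; the bucket belongs to the draining event.
(f) Entailed — under negation, adding a further restriction is entailed: if no such repairing event occurred, none occurred for a friend either.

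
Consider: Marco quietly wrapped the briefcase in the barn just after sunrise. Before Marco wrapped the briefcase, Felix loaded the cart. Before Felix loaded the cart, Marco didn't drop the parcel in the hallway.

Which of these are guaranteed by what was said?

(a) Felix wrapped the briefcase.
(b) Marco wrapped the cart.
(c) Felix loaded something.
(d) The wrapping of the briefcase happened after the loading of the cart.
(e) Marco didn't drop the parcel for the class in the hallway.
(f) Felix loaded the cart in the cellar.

(c), (d), (e)

(a) Not entailed — the passage has Marco wrapping the briefcase, not Felix.
(b) Not entailed — Marco wrapped the briefcase, not the cart; the cart belongs to the loading event.
(c) Entailed — generalizing the patient leaves a sub-description the original still satisfies.
(d) Entailed — the narrative places the loading before the wrapping.
(e) Entailed — under negation, adding a further restriction is entailed: if no such dropping event occurred, none occurred for the class either.
(f) Not entailed — 'in the cellar' adds information not in the original event.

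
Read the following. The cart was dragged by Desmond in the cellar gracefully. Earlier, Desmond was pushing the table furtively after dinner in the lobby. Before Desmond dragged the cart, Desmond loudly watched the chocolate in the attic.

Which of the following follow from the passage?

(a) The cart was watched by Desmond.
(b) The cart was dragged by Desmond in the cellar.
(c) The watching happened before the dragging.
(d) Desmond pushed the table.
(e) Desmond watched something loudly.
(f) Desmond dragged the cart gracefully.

(a) Not entailed — Desmond watched the chocolate, not the cart; the cart belongs to the dragging event.
(b) Entailed — this follows by dropping conjuncts from the dragging event's description.
(c) Entailed — the narrative places the watching before the dragging.
(d) Entailed — 'push' is an activity; 'was pushing' entails that some pushing happened, so 'pushed' holds.
(e) Entailed — the original entails any weakening of itself; this just drops 'in the attic' and generalizes the patient.
(f) Entailed — this follows by dropping conjuncts from the dragging event's description.

(b), (c), (d), (e), (f)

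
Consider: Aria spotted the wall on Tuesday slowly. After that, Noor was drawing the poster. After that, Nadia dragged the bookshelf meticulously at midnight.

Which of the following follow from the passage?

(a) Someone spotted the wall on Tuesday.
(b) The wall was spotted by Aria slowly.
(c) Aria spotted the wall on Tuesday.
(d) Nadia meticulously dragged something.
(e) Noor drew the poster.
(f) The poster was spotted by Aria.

(a) Entailed — every conjunct here is already in the original spotting event.
(b) Entailed — every conjunct here is already in the original spotting event.
(c) Entailed — this follows by dropping conjuncts from the spotting event's description.
(d) Entailed — this follows by dropping conjuncts from the dragging event's description.
(e) Not entailed — 'was drawing' is progressive on an accomplishment; it does not entail the completed 'drew'.
(f) Not entailed — Aria spotted the wall, not the poster; the poster belongs to the drawing event.

(a), (b), (c), (d)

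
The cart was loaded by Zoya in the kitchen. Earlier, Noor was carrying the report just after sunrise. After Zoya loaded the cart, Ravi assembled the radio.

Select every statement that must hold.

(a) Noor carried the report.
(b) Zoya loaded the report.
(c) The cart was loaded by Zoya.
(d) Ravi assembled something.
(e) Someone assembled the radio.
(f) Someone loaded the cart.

(a), (c), (d), (e), (f)

(a) Entailed — 'carry' is an activity; 'was carrying' entails that some carrying happened, so 'carried' holds.
(b) Not entailed — Zoya loaded the cart, not the report; the report belongs to the carrying event.
(c) Entailed — dropping 'in the kitchen' leaves a sub-description the original still satisfies.
(d) Entailed — this follows by dropping conjuncts from the assembling event's description.
(e) Entailed — every conjunct here is already in the original assembling event.
(f) Entailed — dropping 'in the kitchen' and generalizing the agent leaves a sub-description the original still satisfies.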